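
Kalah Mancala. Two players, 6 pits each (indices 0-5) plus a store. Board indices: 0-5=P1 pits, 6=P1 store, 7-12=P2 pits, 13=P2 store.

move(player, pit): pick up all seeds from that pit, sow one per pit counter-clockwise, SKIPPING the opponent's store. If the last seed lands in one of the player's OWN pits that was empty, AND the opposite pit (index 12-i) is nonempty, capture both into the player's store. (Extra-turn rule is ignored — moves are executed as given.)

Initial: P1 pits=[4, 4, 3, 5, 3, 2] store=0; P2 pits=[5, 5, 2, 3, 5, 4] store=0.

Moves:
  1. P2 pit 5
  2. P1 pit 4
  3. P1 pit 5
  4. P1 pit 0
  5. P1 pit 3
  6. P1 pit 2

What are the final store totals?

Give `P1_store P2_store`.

Move 1: P2 pit5 -> P1=[5,5,4,5,3,2](0) P2=[5,5,2,3,5,0](1)
Move 2: P1 pit4 -> P1=[5,5,4,5,0,3](1) P2=[6,5,2,3,5,0](1)
Move 3: P1 pit5 -> P1=[5,5,4,5,0,0](2) P2=[7,6,2,3,5,0](1)
Move 4: P1 pit0 -> P1=[0,6,5,6,1,0](10) P2=[0,6,2,3,5,0](1)
Move 5: P1 pit3 -> P1=[0,6,5,0,2,1](11) P2=[1,7,3,3,5,0](1)
Move 6: P1 pit2 -> P1=[0,6,0,1,3,2](12) P2=[2,7,3,3,5,0](1)

Answer: 12 1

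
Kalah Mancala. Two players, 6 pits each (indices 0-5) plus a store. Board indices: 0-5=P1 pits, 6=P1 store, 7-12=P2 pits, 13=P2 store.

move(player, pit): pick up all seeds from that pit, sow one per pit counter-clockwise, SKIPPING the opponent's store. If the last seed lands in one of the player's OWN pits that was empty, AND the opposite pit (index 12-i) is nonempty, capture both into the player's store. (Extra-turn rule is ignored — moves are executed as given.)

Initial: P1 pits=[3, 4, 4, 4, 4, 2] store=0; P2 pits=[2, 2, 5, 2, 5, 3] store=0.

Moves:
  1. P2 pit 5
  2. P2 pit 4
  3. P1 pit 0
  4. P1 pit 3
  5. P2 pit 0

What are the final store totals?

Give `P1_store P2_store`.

Answer: 1 2

Derivation:
Move 1: P2 pit5 -> P1=[4,5,4,4,4,2](0) P2=[2,2,5,2,5,0](1)
Move 2: P2 pit4 -> P1=[5,6,5,4,4,2](0) P2=[2,2,5,2,0,1](2)
Move 3: P1 pit0 -> P1=[0,7,6,5,5,3](0) P2=[2,2,5,2,0,1](2)
Move 4: P1 pit3 -> P1=[0,7,6,0,6,4](1) P2=[3,3,5,2,0,1](2)
Move 5: P2 pit0 -> P1=[0,7,6,0,6,4](1) P2=[0,4,6,3,0,1](2)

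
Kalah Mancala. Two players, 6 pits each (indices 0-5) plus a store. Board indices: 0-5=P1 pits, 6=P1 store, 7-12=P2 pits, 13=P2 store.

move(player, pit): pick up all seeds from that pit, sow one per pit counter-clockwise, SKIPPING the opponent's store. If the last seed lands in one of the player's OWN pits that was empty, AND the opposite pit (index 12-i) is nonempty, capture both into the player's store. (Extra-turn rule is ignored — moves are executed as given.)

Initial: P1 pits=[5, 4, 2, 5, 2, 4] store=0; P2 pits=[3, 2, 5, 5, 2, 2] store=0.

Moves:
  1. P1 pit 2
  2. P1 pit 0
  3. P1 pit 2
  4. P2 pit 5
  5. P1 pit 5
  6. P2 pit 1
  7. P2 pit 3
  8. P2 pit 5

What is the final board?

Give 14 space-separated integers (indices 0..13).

Move 1: P1 pit2 -> P1=[5,4,0,6,3,4](0) P2=[3,2,5,5,2,2](0)
Move 2: P1 pit0 -> P1=[0,5,1,7,4,5](0) P2=[3,2,5,5,2,2](0)
Move 3: P1 pit2 -> P1=[0,5,0,8,4,5](0) P2=[3,2,5,5,2,2](0)
Move 4: P2 pit5 -> P1=[1,5,0,8,4,5](0) P2=[3,2,5,5,2,0](1)
Move 5: P1 pit5 -> P1=[1,5,0,8,4,0](1) P2=[4,3,6,6,2,0](1)
Move 6: P2 pit1 -> P1=[1,5,0,8,4,0](1) P2=[4,0,7,7,3,0](1)
Move 7: P2 pit3 -> P1=[2,6,1,9,4,0](1) P2=[4,0,7,0,4,1](2)
Move 8: P2 pit5 -> P1=[2,6,1,9,4,0](1) P2=[4,0,7,0,4,0](3)

Answer: 2 6 1 9 4 0 1 4 0 7 0 4 0 3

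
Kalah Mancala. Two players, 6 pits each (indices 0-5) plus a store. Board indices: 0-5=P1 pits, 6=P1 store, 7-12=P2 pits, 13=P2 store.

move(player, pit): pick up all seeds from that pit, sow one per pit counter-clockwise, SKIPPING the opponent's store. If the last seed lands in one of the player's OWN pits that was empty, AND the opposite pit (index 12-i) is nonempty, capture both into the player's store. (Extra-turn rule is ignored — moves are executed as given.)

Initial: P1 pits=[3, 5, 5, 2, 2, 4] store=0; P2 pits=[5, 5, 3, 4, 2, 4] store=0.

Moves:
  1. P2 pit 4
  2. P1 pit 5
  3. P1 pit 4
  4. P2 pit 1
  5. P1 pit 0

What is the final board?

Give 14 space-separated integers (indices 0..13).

Answer: 0 6 6 3 1 1 2 6 0 5 5 1 6 2

Derivation:
Move 1: P2 pit4 -> P1=[3,5,5,2,2,4](0) P2=[5,5,3,4,0,5](1)
Move 2: P1 pit5 -> P1=[3,5,5,2,2,0](1) P2=[6,6,4,4,0,5](1)
Move 3: P1 pit4 -> P1=[3,5,5,2,0,1](2) P2=[6,6,4,4,0,5](1)
Move 4: P2 pit1 -> P1=[4,5,5,2,0,1](2) P2=[6,0,5,5,1,6](2)
Move 5: P1 pit0 -> P1=[0,6,6,3,1,1](2) P2=[6,0,5,5,1,6](2)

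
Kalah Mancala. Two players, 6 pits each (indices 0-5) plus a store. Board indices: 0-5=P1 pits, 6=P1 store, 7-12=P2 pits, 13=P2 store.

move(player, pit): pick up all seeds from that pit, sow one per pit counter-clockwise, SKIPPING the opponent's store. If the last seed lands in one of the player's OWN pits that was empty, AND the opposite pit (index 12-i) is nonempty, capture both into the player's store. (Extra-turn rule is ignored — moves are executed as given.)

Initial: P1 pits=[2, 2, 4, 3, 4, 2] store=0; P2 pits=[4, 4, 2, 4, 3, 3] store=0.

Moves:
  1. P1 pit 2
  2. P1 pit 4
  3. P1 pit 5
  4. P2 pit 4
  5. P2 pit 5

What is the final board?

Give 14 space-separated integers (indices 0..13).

Move 1: P1 pit2 -> P1=[2,2,0,4,5,3](1) P2=[4,4,2,4,3,3](0)
Move 2: P1 pit4 -> P1=[2,2,0,4,0,4](2) P2=[5,5,3,4,3,3](0)
Move 3: P1 pit5 -> P1=[2,2,0,4,0,0](3) P2=[6,6,4,4,3,3](0)
Move 4: P2 pit4 -> P1=[3,2,0,4,0,0](3) P2=[6,6,4,4,0,4](1)
Move 5: P2 pit5 -> P1=[4,3,1,4,0,0](3) P2=[6,6,4,4,0,0](2)

Answer: 4 3 1 4 0 0 3 6 6 4 4 0 0 2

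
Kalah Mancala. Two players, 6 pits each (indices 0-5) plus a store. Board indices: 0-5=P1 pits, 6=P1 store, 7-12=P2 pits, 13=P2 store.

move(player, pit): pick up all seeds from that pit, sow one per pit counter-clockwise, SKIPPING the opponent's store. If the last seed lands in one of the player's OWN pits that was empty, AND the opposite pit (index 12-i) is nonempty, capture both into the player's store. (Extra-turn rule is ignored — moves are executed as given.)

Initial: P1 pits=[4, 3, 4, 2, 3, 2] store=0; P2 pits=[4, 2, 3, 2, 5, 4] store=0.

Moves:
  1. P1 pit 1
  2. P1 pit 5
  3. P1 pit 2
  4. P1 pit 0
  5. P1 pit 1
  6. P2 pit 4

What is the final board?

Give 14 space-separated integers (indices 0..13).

Answer: 1 1 3 5 6 1 2 6 2 3 2 0 5 1

Derivation:
Move 1: P1 pit1 -> P1=[4,0,5,3,4,2](0) P2=[4,2,3,2,5,4](0)
Move 2: P1 pit5 -> P1=[4,0,5,3,4,0](1) P2=[5,2,3,2,5,4](0)
Move 3: P1 pit2 -> P1=[4,0,0,4,5,1](2) P2=[6,2,3,2,5,4](0)
Move 4: P1 pit0 -> P1=[0,1,1,5,6,1](2) P2=[6,2,3,2,5,4](0)
Move 5: P1 pit1 -> P1=[0,0,2,5,6,1](2) P2=[6,2,3,2,5,4](0)
Move 6: P2 pit4 -> P1=[1,1,3,5,6,1](2) P2=[6,2,3,2,0,5](1)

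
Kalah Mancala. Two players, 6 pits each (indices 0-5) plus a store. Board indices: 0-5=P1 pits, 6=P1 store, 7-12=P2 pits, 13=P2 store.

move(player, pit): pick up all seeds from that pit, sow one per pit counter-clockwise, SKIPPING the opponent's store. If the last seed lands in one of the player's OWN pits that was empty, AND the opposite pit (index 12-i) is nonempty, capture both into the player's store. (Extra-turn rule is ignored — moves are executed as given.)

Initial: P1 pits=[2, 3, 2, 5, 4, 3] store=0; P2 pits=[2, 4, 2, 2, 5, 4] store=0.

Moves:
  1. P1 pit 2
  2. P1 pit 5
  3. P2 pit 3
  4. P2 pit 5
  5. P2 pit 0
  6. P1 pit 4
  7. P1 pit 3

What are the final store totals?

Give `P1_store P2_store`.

Move 1: P1 pit2 -> P1=[2,3,0,6,5,3](0) P2=[2,4,2,2,5,4](0)
Move 2: P1 pit5 -> P1=[2,3,0,6,5,0](1) P2=[3,5,2,2,5,4](0)
Move 3: P2 pit3 -> P1=[2,3,0,6,5,0](1) P2=[3,5,2,0,6,5](0)
Move 4: P2 pit5 -> P1=[3,4,1,7,5,0](1) P2=[3,5,2,0,6,0](1)
Move 5: P2 pit0 -> P1=[3,4,0,7,5,0](1) P2=[0,6,3,0,6,0](3)
Move 6: P1 pit4 -> P1=[3,4,0,7,0,1](2) P2=[1,7,4,0,6,0](3)
Move 7: P1 pit3 -> P1=[3,4,0,0,1,2](3) P2=[2,8,5,1,6,0](3)

Answer: 3 3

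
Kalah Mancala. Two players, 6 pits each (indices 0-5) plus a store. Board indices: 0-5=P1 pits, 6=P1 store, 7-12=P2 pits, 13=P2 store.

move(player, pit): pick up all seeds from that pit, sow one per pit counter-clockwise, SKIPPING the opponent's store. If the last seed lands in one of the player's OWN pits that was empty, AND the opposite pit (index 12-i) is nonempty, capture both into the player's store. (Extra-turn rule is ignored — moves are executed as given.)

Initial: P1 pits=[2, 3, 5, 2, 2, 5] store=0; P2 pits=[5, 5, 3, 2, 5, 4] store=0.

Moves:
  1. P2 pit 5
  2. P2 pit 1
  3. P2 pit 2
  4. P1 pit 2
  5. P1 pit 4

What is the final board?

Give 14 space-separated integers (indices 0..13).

Answer: 3 4 0 3 0 7 2 7 1 0 4 7 2 3

Derivation:
Move 1: P2 pit5 -> P1=[3,4,6,2,2,5](0) P2=[5,5,3,2,5,0](1)
Move 2: P2 pit1 -> P1=[3,4,6,2,2,5](0) P2=[5,0,4,3,6,1](2)
Move 3: P2 pit2 -> P1=[3,4,6,2,2,5](0) P2=[5,0,0,4,7,2](3)
Move 4: P1 pit2 -> P1=[3,4,0,3,3,6](1) P2=[6,1,0,4,7,2](3)
Move 5: P1 pit4 -> P1=[3,4,0,3,0,7](2) P2=[7,1,0,4,7,2](3)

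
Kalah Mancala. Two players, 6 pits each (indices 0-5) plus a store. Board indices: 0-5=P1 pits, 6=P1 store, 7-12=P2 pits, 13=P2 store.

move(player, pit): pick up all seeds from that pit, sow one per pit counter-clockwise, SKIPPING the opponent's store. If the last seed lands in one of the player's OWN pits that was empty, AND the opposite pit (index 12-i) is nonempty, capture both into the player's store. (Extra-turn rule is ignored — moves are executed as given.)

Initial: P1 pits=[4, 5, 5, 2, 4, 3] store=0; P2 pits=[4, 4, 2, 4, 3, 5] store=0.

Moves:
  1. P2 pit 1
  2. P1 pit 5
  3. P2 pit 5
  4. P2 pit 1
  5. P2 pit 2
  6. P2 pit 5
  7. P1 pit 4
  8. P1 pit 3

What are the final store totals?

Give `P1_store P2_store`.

Move 1: P2 pit1 -> P1=[4,5,5,2,4,3](0) P2=[4,0,3,5,4,6](0)
Move 2: P1 pit5 -> P1=[4,5,5,2,4,0](1) P2=[5,1,3,5,4,6](0)
Move 3: P2 pit5 -> P1=[5,6,6,3,5,0](1) P2=[5,1,3,5,4,0](1)
Move 4: P2 pit1 -> P1=[5,6,6,3,5,0](1) P2=[5,0,4,5,4,0](1)
Move 5: P2 pit2 -> P1=[5,6,6,3,5,0](1) P2=[5,0,0,6,5,1](2)
Move 6: P2 pit5 -> P1=[5,6,6,3,5,0](1) P2=[5,0,0,6,5,0](3)
Move 7: P1 pit4 -> P1=[5,6,6,3,0,1](2) P2=[6,1,1,6,5,0](3)
Move 8: P1 pit3 -> P1=[5,6,6,0,1,2](3) P2=[6,1,1,6,5,0](3)

Answer: 3 3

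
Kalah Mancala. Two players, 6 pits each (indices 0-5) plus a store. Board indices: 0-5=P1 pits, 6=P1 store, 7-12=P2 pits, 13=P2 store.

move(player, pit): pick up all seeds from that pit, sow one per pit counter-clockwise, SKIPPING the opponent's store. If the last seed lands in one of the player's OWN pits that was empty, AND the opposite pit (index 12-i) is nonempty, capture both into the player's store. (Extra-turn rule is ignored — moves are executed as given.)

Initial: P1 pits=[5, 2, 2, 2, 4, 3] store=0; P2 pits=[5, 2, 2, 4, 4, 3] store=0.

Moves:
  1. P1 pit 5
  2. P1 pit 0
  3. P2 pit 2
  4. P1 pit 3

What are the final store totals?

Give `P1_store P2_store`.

Move 1: P1 pit5 -> P1=[5,2,2,2,4,0](1) P2=[6,3,2,4,4,3](0)
Move 2: P1 pit0 -> P1=[0,3,3,3,5,0](8) P2=[0,3,2,4,4,3](0)
Move 3: P2 pit2 -> P1=[0,3,3,3,5,0](8) P2=[0,3,0,5,5,3](0)
Move 4: P1 pit3 -> P1=[0,3,3,0,6,1](9) P2=[0,3,0,5,5,3](0)

Answer: 9 0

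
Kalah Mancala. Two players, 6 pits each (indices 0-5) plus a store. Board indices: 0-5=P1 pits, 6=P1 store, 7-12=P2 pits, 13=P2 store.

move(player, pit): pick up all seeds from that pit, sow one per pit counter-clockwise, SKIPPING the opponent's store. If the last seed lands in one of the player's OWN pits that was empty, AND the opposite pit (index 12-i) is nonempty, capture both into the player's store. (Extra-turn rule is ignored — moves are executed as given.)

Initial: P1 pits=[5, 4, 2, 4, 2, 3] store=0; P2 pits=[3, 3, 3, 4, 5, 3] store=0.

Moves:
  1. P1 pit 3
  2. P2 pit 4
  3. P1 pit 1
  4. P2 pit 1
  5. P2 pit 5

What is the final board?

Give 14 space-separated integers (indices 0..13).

Answer: 7 1 5 1 4 5 2 4 0 4 5 1 0 2

Derivation:
Move 1: P1 pit3 -> P1=[5,4,2,0,3,4](1) P2=[4,3,3,4,5,3](0)
Move 2: P2 pit4 -> P1=[6,5,3,0,3,4](1) P2=[4,3,3,4,0,4](1)
Move 3: P1 pit1 -> P1=[6,0,4,1,4,5](2) P2=[4,3,3,4,0,4](1)
Move 4: P2 pit1 -> P1=[6,0,4,1,4,5](2) P2=[4,0,4,5,1,4](1)
Move 5: P2 pit5 -> P1=[7,1,5,1,4,5](2) P2=[4,0,4,5,1,0](2)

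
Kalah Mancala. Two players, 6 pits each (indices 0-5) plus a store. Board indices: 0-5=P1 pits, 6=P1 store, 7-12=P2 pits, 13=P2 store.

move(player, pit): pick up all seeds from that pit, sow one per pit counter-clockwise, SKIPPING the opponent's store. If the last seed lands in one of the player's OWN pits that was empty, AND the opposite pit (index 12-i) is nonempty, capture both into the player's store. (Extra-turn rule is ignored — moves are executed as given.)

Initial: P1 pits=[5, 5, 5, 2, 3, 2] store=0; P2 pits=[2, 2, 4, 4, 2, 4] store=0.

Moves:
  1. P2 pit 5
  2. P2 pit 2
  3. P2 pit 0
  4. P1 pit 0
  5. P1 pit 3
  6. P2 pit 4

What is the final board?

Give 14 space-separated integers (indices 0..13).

Move 1: P2 pit5 -> P1=[6,6,6,2,3,2](0) P2=[2,2,4,4,2,0](1)
Move 2: P2 pit2 -> P1=[6,6,6,2,3,2](0) P2=[2,2,0,5,3,1](2)
Move 3: P2 pit0 -> P1=[6,6,6,0,3,2](0) P2=[0,3,0,5,3,1](5)
Move 4: P1 pit0 -> P1=[0,7,7,1,4,3](1) P2=[0,3,0,5,3,1](5)
Move 5: P1 pit3 -> P1=[0,7,7,0,5,3](1) P2=[0,3,0,5,3,1](5)
Move 6: P2 pit4 -> P1=[1,7,7,0,5,3](1) P2=[0,3,0,5,0,2](6)

Answer: 1 7 7 0 5 3 1 0 3 0 5 0 2 6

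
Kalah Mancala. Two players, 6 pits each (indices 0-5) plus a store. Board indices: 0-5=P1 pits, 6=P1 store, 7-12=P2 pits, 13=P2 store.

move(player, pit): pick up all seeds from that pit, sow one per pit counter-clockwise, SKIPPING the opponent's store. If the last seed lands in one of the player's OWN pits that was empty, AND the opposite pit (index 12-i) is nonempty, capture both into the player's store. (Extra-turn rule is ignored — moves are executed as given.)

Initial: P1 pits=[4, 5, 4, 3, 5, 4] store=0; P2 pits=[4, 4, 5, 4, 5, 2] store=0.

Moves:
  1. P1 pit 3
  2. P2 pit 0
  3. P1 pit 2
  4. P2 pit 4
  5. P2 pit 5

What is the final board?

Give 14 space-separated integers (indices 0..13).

Answer: 6 7 1 2 7 6 2 0 5 6 5 0 0 2

Derivation:
Move 1: P1 pit3 -> P1=[4,5,4,0,6,5](1) P2=[4,4,5,4,5,2](0)
Move 2: P2 pit0 -> P1=[4,5,4,0,6,5](1) P2=[0,5,6,5,6,2](0)
Move 3: P1 pit2 -> P1=[4,5,0,1,7,6](2) P2=[0,5,6,5,6,2](0)
Move 4: P2 pit4 -> P1=[5,6,1,2,7,6](2) P2=[0,5,6,5,0,3](1)
Move 5: P2 pit5 -> P1=[6,7,1,2,7,6](2) P2=[0,5,6,5,0,0](2)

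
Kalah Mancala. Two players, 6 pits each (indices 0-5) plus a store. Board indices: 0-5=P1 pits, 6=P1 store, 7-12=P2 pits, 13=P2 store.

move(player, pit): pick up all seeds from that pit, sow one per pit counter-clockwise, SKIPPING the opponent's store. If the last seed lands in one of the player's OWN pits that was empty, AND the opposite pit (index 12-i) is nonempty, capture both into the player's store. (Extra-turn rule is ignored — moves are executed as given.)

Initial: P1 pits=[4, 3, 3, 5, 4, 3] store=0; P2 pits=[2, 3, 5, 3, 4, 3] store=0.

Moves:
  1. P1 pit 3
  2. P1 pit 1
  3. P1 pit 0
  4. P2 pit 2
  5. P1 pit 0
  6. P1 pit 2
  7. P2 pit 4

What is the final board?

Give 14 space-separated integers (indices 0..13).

Move 1: P1 pit3 -> P1=[4,3,3,0,5,4](1) P2=[3,4,5,3,4,3](0)
Move 2: P1 pit1 -> P1=[4,0,4,1,6,4](1) P2=[3,4,5,3,4,3](0)
Move 3: P1 pit0 -> P1=[0,1,5,2,7,4](1) P2=[3,4,5,3,4,3](0)
Move 4: P2 pit2 -> P1=[1,1,5,2,7,4](1) P2=[3,4,0,4,5,4](1)
Move 5: P1 pit0 -> P1=[0,2,5,2,7,4](1) P2=[3,4,0,4,5,4](1)
Move 6: P1 pit2 -> P1=[0,2,0,3,8,5](2) P2=[4,4,0,4,5,4](1)
Move 7: P2 pit4 -> P1=[1,3,1,3,8,5](2) P2=[4,4,0,4,0,5](2)

Answer: 1 3 1 3 8 5 2 4 4 0 4 0 5 2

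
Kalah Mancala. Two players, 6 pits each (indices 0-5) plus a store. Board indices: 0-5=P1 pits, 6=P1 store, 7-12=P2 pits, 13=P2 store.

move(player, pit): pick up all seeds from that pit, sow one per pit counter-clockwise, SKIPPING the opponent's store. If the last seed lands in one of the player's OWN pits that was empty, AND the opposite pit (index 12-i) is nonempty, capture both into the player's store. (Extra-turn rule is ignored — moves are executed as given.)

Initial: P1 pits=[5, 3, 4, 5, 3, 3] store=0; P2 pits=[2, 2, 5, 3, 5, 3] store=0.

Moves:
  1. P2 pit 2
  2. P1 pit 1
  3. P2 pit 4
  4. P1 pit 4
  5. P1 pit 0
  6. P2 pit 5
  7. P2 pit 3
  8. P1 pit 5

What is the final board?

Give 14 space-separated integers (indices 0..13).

Move 1: P2 pit2 -> P1=[6,3,4,5,3,3](0) P2=[2,2,0,4,6,4](1)
Move 2: P1 pit1 -> P1=[6,0,5,6,4,3](0) P2=[2,2,0,4,6,4](1)
Move 3: P2 pit4 -> P1=[7,1,6,7,4,3](0) P2=[2,2,0,4,0,5](2)
Move 4: P1 pit4 -> P1=[7,1,6,7,0,4](1) P2=[3,3,0,4,0,5](2)
Move 5: P1 pit0 -> P1=[0,2,7,8,1,5](2) P2=[4,3,0,4,0,5](2)
Move 6: P2 pit5 -> P1=[1,3,8,9,1,5](2) P2=[4,3,0,4,0,0](3)
Move 7: P2 pit3 -> P1=[2,3,8,9,1,5](2) P2=[4,3,0,0,1,1](4)
Move 8: P1 pit5 -> P1=[2,3,8,9,1,0](3) P2=[5,4,1,1,1,1](4)

Answer: 2 3 8 9 1 0 3 5 4 1 1 1 1 4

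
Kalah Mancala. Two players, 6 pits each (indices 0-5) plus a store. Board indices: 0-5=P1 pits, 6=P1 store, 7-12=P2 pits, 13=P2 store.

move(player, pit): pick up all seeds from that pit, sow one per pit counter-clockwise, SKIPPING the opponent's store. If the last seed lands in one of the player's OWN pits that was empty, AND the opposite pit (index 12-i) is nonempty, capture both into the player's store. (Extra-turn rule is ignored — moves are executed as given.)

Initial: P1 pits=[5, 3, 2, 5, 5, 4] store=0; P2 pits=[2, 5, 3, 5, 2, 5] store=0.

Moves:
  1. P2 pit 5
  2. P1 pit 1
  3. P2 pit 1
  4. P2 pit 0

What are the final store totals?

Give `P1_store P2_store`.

Answer: 0 2

Derivation:
Move 1: P2 pit5 -> P1=[6,4,3,6,5,4](0) P2=[2,5,3,5,2,0](1)
Move 2: P1 pit1 -> P1=[6,0,4,7,6,5](0) P2=[2,5,3,5,2,0](1)
Move 3: P2 pit1 -> P1=[6,0,4,7,6,5](0) P2=[2,0,4,6,3,1](2)
Move 4: P2 pit0 -> P1=[6,0,4,7,6,5](0) P2=[0,1,5,6,3,1](2)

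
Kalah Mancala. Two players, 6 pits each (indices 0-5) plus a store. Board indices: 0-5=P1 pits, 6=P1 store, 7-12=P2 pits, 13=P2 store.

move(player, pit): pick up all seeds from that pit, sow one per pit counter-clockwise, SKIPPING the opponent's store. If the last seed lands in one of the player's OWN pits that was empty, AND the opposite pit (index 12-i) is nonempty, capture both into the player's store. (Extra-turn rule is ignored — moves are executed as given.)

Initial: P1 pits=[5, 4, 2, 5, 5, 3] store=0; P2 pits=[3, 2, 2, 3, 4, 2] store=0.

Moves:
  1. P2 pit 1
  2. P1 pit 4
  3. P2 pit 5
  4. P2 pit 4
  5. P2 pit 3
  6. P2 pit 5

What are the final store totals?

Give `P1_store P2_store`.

Answer: 1 4

Derivation:
Move 1: P2 pit1 -> P1=[5,4,2,5,5,3](0) P2=[3,0,3,4,4,2](0)
Move 2: P1 pit4 -> P1=[5,4,2,5,0,4](1) P2=[4,1,4,4,4,2](0)
Move 3: P2 pit5 -> P1=[6,4,2,5,0,4](1) P2=[4,1,4,4,4,0](1)
Move 4: P2 pit4 -> P1=[7,5,2,5,0,4](1) P2=[4,1,4,4,0,1](2)
Move 5: P2 pit3 -> P1=[8,5,2,5,0,4](1) P2=[4,1,4,0,1,2](3)
Move 6: P2 pit5 -> P1=[9,5,2,5,0,4](1) P2=[4,1,4,0,1,0](4)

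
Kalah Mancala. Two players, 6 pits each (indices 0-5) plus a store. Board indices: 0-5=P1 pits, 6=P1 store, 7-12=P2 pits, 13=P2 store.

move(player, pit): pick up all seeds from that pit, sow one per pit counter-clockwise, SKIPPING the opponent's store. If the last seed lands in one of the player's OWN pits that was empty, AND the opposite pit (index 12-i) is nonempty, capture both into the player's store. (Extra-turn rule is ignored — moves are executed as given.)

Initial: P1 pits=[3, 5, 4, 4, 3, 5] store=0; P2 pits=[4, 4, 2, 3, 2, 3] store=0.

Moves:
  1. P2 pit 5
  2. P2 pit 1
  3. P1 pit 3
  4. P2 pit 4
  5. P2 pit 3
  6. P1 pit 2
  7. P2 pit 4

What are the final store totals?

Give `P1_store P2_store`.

Answer: 2 8

Derivation:
Move 1: P2 pit5 -> P1=[4,6,4,4,3,5](0) P2=[4,4,2,3,2,0](1)
Move 2: P2 pit1 -> P1=[0,6,4,4,3,5](0) P2=[4,0,3,4,3,0](6)
Move 3: P1 pit3 -> P1=[0,6,4,0,4,6](1) P2=[5,0,3,4,3,0](6)
Move 4: P2 pit4 -> P1=[1,6,4,0,4,6](1) P2=[5,0,3,4,0,1](7)
Move 5: P2 pit3 -> P1=[2,6,4,0,4,6](1) P2=[5,0,3,0,1,2](8)
Move 6: P1 pit2 -> P1=[2,6,0,1,5,7](2) P2=[5,0,3,0,1,2](8)
Move 7: P2 pit4 -> P1=[2,6,0,1,5,7](2) P2=[5,0,3,0,0,3](8)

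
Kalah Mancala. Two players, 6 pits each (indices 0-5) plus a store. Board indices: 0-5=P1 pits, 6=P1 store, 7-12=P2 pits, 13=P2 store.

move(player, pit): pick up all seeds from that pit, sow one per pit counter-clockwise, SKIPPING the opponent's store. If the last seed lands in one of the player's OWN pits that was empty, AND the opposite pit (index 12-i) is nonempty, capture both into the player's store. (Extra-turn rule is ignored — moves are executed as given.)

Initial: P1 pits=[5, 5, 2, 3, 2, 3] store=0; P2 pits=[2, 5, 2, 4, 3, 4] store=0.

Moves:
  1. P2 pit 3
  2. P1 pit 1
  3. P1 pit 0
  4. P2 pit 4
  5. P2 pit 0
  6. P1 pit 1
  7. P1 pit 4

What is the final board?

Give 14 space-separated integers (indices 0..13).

Move 1: P2 pit3 -> P1=[6,5,2,3,2,3](0) P2=[2,5,2,0,4,5](1)
Move 2: P1 pit1 -> P1=[6,0,3,4,3,4](1) P2=[2,5,2,0,4,5](1)
Move 3: P1 pit0 -> P1=[0,1,4,5,4,5](2) P2=[2,5,2,0,4,5](1)
Move 4: P2 pit4 -> P1=[1,2,4,5,4,5](2) P2=[2,5,2,0,0,6](2)
Move 5: P2 pit0 -> P1=[1,2,4,5,4,5](2) P2=[0,6,3,0,0,6](2)
Move 6: P1 pit1 -> P1=[1,0,5,6,4,5](2) P2=[0,6,3,0,0,6](2)
Move 7: P1 pit4 -> P1=[1,0,5,6,0,6](3) P2=[1,7,3,0,0,6](2)

Answer: 1 0 5 6 0 6 3 1 7 3 0 0 6 2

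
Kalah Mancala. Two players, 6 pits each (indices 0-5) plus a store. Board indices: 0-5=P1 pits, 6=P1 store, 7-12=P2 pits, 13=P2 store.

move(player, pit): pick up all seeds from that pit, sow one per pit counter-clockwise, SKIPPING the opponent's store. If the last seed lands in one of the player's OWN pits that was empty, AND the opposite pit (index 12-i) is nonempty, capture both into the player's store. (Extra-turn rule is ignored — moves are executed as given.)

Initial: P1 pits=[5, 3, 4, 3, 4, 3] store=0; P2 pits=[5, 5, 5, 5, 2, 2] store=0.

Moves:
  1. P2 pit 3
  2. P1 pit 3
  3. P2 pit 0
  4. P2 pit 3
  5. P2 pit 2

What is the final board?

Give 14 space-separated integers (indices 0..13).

Answer: 7 5 4 0 5 4 1 0 6 0 1 6 5 2

Derivation:
Move 1: P2 pit3 -> P1=[6,4,4,3,4,3](0) P2=[5,5,5,0,3,3](1)
Move 2: P1 pit3 -> P1=[6,4,4,0,5,4](1) P2=[5,5,5,0,3,3](1)
Move 3: P2 pit0 -> P1=[6,4,4,0,5,4](1) P2=[0,6,6,1,4,4](1)
Move 4: P2 pit3 -> P1=[6,4,4,0,5,4](1) P2=[0,6,6,0,5,4](1)
Move 5: P2 pit2 -> P1=[7,5,4,0,5,4](1) P2=[0,6,0,1,6,5](2)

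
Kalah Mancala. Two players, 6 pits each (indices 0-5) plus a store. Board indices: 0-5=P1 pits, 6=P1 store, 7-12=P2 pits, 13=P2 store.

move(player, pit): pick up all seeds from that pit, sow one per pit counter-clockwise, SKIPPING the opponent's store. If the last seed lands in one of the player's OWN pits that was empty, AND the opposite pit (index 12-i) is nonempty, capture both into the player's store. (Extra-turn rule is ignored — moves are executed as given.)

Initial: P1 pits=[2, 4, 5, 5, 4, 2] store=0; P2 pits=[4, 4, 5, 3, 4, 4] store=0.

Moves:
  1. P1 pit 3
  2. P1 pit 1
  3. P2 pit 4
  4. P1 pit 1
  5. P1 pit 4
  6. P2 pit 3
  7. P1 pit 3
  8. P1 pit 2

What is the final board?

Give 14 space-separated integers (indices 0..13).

Move 1: P1 pit3 -> P1=[2,4,5,0,5,3](1) P2=[5,5,5,3,4,4](0)
Move 2: P1 pit1 -> P1=[2,0,6,1,6,4](1) P2=[5,5,5,3,4,4](0)
Move 3: P2 pit4 -> P1=[3,1,6,1,6,4](1) P2=[5,5,5,3,0,5](1)
Move 4: P1 pit1 -> P1=[3,0,7,1,6,4](1) P2=[5,5,5,3,0,5](1)
Move 5: P1 pit4 -> P1=[3,0,7,1,0,5](2) P2=[6,6,6,4,0,5](1)
Move 6: P2 pit3 -> P1=[4,0,7,1,0,5](2) P2=[6,6,6,0,1,6](2)
Move 7: P1 pit3 -> P1=[4,0,7,0,0,5](9) P2=[6,0,6,0,1,6](2)
Move 8: P1 pit2 -> P1=[4,0,0,1,1,6](10) P2=[7,1,7,0,1,6](2)

Answer: 4 0 0 1 1 6 10 7 1 7 0 1 6 2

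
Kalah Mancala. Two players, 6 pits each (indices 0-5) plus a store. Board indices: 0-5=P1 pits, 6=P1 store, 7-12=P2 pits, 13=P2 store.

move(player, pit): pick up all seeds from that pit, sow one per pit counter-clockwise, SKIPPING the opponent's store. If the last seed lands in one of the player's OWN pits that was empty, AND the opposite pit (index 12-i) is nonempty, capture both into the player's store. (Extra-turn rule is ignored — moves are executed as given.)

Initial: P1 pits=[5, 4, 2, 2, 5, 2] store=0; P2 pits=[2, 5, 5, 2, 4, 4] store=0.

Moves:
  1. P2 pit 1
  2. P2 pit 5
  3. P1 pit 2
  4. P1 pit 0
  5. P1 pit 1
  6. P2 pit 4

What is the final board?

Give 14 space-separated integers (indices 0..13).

Answer: 1 1 3 6 8 5 2 3 0 6 3 0 1 3

Derivation:
Move 1: P2 pit1 -> P1=[5,4,2,2,5,2](0) P2=[2,0,6,3,5,5](1)
Move 2: P2 pit5 -> P1=[6,5,3,3,5,2](0) P2=[2,0,6,3,5,0](2)
Move 3: P1 pit2 -> P1=[6,5,0,4,6,3](0) P2=[2,0,6,3,5,0](2)
Move 4: P1 pit0 -> P1=[0,6,1,5,7,4](1) P2=[2,0,6,3,5,0](2)
Move 5: P1 pit1 -> P1=[0,0,2,6,8,5](2) P2=[3,0,6,3,5,0](2)
Move 6: P2 pit4 -> P1=[1,1,3,6,8,5](2) P2=[3,0,6,3,0,1](3)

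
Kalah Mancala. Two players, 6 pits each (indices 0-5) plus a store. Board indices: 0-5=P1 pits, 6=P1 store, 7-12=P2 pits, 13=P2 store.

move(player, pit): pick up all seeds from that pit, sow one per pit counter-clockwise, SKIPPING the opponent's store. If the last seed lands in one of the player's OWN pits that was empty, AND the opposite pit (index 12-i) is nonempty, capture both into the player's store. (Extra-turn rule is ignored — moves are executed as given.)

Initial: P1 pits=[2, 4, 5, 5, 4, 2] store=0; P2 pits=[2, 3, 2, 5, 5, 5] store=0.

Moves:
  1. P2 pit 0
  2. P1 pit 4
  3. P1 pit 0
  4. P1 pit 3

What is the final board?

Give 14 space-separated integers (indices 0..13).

Move 1: P2 pit0 -> P1=[2,4,5,5,4,2](0) P2=[0,4,3,5,5,5](0)
Move 2: P1 pit4 -> P1=[2,4,5,5,0,3](1) P2=[1,5,3,5,5,5](0)
Move 3: P1 pit0 -> P1=[0,5,6,5,0,3](1) P2=[1,5,3,5,5,5](0)
Move 4: P1 pit3 -> P1=[0,5,6,0,1,4](2) P2=[2,6,3,5,5,5](0)

Answer: 0 5 6 0 1 4 2 2 6 3 5 5 5 0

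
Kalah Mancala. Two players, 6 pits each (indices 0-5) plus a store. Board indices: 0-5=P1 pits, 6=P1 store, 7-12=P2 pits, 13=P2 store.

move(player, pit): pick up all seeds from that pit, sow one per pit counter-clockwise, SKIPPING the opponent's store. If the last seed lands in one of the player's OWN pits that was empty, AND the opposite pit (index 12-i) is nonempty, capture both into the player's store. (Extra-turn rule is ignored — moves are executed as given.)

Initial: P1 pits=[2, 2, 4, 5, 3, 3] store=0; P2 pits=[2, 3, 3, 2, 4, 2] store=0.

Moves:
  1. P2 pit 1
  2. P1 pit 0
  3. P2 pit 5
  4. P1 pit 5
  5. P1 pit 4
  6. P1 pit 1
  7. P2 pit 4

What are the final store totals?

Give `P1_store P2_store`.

Move 1: P2 pit1 -> P1=[2,2,4,5,3,3](0) P2=[2,0,4,3,5,2](0)
Move 2: P1 pit0 -> P1=[0,3,5,5,3,3](0) P2=[2,0,4,3,5,2](0)
Move 3: P2 pit5 -> P1=[1,3,5,5,3,3](0) P2=[2,0,4,3,5,0](1)
Move 4: P1 pit5 -> P1=[1,3,5,5,3,0](1) P2=[3,1,4,3,5,0](1)
Move 5: P1 pit4 -> P1=[1,3,5,5,0,1](2) P2=[4,1,4,3,5,0](1)
Move 6: P1 pit1 -> P1=[1,0,6,6,0,1](4) P2=[4,0,4,3,5,0](1)
Move 7: P2 pit4 -> P1=[2,1,7,6,0,1](4) P2=[4,0,4,3,0,1](2)

Answer: 4 2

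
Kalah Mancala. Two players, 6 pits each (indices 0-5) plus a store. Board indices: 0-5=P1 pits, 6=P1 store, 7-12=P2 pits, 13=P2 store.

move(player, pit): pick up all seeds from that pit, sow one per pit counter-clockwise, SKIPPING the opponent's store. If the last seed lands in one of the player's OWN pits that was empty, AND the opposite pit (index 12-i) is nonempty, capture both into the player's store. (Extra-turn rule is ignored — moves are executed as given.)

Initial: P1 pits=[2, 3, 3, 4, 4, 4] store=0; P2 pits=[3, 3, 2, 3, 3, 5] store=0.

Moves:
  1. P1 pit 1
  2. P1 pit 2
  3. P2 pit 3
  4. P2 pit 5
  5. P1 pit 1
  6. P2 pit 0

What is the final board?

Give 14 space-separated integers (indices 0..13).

Move 1: P1 pit1 -> P1=[2,0,4,5,5,4](0) P2=[3,3,2,3,3,5](0)
Move 2: P1 pit2 -> P1=[2,0,0,6,6,5](1) P2=[3,3,2,3,3,5](0)
Move 3: P2 pit3 -> P1=[2,0,0,6,6,5](1) P2=[3,3,2,0,4,6](1)
Move 4: P2 pit5 -> P1=[3,1,1,7,7,5](1) P2=[3,3,2,0,4,0](2)
Move 5: P1 pit1 -> P1=[3,0,2,7,7,5](1) P2=[3,3,2,0,4,0](2)
Move 6: P2 pit0 -> P1=[3,0,0,7,7,5](1) P2=[0,4,3,0,4,0](5)

Answer: 3 0 0 7 7 5 1 0 4 3 0 4 0 5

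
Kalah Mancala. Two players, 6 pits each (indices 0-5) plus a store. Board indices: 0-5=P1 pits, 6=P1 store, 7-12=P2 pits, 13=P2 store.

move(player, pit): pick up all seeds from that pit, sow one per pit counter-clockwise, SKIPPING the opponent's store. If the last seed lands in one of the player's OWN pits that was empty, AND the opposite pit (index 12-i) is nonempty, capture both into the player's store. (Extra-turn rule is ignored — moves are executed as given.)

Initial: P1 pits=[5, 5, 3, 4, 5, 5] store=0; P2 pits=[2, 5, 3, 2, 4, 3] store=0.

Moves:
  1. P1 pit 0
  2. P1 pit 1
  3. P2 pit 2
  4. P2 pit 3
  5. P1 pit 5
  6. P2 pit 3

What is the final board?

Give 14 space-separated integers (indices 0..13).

Move 1: P1 pit0 -> P1=[0,6,4,5,6,6](0) P2=[2,5,3,2,4,3](0)
Move 2: P1 pit1 -> P1=[0,0,5,6,7,7](1) P2=[3,5,3,2,4,3](0)
Move 3: P2 pit2 -> P1=[0,0,5,6,7,7](1) P2=[3,5,0,3,5,4](0)
Move 4: P2 pit3 -> P1=[0,0,5,6,7,7](1) P2=[3,5,0,0,6,5](1)
Move 5: P1 pit5 -> P1=[0,0,5,6,7,0](2) P2=[4,6,1,1,7,6](1)
Move 6: P2 pit3 -> P1=[0,0,5,6,7,0](2) P2=[4,6,1,0,8,6](1)

Answer: 0 0 5 6 7 0 2 4 6 1 0 8 6 1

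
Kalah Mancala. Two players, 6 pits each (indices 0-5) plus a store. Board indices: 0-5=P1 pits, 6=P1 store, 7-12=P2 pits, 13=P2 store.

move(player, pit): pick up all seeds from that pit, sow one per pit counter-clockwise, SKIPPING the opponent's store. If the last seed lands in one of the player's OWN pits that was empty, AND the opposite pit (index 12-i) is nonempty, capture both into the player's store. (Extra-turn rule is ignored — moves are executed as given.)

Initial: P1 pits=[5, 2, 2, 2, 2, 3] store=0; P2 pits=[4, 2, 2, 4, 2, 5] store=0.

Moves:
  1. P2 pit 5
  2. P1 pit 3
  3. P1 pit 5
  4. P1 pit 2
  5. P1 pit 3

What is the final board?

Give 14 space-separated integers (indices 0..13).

Move 1: P2 pit5 -> P1=[6,3,3,3,2,3](0) P2=[4,2,2,4,2,0](1)
Move 2: P1 pit3 -> P1=[6,3,3,0,3,4](1) P2=[4,2,2,4,2,0](1)
Move 3: P1 pit5 -> P1=[6,3,3,0,3,0](2) P2=[5,3,3,4,2,0](1)
Move 4: P1 pit2 -> P1=[6,3,0,1,4,0](8) P2=[0,3,3,4,2,0](1)
Move 5: P1 pit3 -> P1=[6,3,0,0,5,0](8) P2=[0,3,3,4,2,0](1)

Answer: 6 3 0 0 5 0 8 0 3 3 4 2 0 1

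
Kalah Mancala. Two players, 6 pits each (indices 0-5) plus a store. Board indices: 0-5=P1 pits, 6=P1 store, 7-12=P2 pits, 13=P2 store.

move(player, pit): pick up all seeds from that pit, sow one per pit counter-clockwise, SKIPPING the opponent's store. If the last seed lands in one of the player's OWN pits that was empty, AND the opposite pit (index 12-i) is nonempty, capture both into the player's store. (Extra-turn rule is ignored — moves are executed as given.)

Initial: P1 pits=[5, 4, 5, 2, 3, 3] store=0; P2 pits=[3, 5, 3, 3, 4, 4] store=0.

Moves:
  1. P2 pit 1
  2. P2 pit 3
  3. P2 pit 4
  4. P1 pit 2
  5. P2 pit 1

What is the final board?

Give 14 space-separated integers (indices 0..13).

Move 1: P2 pit1 -> P1=[5,4,5,2,3,3](0) P2=[3,0,4,4,5,5](1)
Move 2: P2 pit3 -> P1=[6,4,5,2,3,3](0) P2=[3,0,4,0,6,6](2)
Move 3: P2 pit4 -> P1=[7,5,6,3,3,3](0) P2=[3,0,4,0,0,7](3)
Move 4: P1 pit2 -> P1=[7,5,0,4,4,4](1) P2=[4,1,4,0,0,7](3)
Move 5: P2 pit1 -> P1=[7,5,0,4,4,4](1) P2=[4,0,5,0,0,7](3)

Answer: 7 5 0 4 4 4 1 4 0 5 0 0 7 3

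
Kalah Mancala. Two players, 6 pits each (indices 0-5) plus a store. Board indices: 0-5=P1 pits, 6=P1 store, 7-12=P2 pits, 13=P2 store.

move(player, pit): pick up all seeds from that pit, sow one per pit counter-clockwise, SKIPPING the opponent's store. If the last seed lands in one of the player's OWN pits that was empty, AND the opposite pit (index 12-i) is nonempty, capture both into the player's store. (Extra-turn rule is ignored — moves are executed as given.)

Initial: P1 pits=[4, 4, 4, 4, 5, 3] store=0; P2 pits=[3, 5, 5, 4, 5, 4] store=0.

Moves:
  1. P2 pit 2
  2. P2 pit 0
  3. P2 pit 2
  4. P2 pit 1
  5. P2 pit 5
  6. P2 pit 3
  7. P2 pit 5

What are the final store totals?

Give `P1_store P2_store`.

Answer: 0 5

Derivation:
Move 1: P2 pit2 -> P1=[5,4,4,4,5,3](0) P2=[3,5,0,5,6,5](1)
Move 2: P2 pit0 -> P1=[5,4,4,4,5,3](0) P2=[0,6,1,6,6,5](1)
Move 3: P2 pit2 -> P1=[5,4,4,4,5,3](0) P2=[0,6,0,7,6,5](1)
Move 4: P2 pit1 -> P1=[6,4,4,4,5,3](0) P2=[0,0,1,8,7,6](2)
Move 5: P2 pit5 -> P1=[7,5,5,5,6,3](0) P2=[0,0,1,8,7,0](3)
Move 6: P2 pit3 -> P1=[8,6,6,6,7,3](0) P2=[0,0,1,0,8,1](4)
Move 7: P2 pit5 -> P1=[8,6,6,6,7,3](0) P2=[0,0,1,0,8,0](5)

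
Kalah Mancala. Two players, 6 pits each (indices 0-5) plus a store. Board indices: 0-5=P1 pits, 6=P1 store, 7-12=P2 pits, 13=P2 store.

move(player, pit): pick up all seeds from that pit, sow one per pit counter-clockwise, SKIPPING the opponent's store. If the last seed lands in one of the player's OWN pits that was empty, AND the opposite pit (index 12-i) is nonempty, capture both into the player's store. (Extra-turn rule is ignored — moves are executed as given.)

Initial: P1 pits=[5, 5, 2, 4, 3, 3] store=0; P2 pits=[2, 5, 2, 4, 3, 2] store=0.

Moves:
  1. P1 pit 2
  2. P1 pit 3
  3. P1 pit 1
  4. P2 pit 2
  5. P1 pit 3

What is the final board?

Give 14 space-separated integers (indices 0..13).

Move 1: P1 pit2 -> P1=[5,5,0,5,4,3](0) P2=[2,5,2,4,3,2](0)
Move 2: P1 pit3 -> P1=[5,5,0,0,5,4](1) P2=[3,6,2,4,3,2](0)
Move 3: P1 pit1 -> P1=[5,0,1,1,6,5](2) P2=[3,6,2,4,3,2](0)
Move 4: P2 pit2 -> P1=[5,0,1,1,6,5](2) P2=[3,6,0,5,4,2](0)
Move 5: P1 pit3 -> P1=[5,0,1,0,7,5](2) P2=[3,6,0,5,4,2](0)

Answer: 5 0 1 0 7 5 2 3 6 0 5 4 2 0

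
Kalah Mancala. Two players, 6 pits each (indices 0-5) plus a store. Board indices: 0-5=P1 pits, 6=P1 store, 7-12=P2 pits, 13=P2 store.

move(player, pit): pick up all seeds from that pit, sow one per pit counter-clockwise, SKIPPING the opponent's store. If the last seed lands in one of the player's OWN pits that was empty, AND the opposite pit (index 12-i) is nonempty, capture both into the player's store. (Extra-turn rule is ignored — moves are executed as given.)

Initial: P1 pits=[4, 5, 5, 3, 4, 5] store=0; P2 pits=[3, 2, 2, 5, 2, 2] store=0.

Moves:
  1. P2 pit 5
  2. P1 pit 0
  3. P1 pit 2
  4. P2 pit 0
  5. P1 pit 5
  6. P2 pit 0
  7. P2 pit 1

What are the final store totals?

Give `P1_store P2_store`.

Answer: 2 2

Derivation:
Move 1: P2 pit5 -> P1=[5,5,5,3,4,5](0) P2=[3,2,2,5,2,0](1)
Move 2: P1 pit0 -> P1=[0,6,6,4,5,6](0) P2=[3,2,2,5,2,0](1)
Move 3: P1 pit2 -> P1=[0,6,0,5,6,7](1) P2=[4,3,2,5,2,0](1)
Move 4: P2 pit0 -> P1=[0,6,0,5,6,7](1) P2=[0,4,3,6,3,0](1)
Move 5: P1 pit5 -> P1=[0,6,0,5,6,0](2) P2=[1,5,4,7,4,1](1)
Move 6: P2 pit0 -> P1=[0,6,0,5,6,0](2) P2=[0,6,4,7,4,1](1)
Move 7: P2 pit1 -> P1=[1,6,0,5,6,0](2) P2=[0,0,5,8,5,2](2)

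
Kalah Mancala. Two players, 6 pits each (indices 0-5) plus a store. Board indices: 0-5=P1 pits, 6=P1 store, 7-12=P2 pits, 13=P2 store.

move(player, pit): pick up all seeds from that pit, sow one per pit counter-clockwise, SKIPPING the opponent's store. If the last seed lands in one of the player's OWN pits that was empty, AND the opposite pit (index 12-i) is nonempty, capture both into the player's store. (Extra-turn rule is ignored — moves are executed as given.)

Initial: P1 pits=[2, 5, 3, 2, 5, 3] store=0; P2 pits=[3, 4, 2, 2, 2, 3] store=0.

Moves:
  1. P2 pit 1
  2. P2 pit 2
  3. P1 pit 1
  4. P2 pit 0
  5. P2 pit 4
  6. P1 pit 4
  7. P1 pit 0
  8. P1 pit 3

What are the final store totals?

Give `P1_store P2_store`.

Move 1: P2 pit1 -> P1=[2,5,3,2,5,3](0) P2=[3,0,3,3,3,4](0)
Move 2: P2 pit2 -> P1=[2,5,3,2,5,3](0) P2=[3,0,0,4,4,5](0)
Move 3: P1 pit1 -> P1=[2,0,4,3,6,4](1) P2=[3,0,0,4,4,5](0)
Move 4: P2 pit0 -> P1=[2,0,4,3,6,4](1) P2=[0,1,1,5,4,5](0)
Move 5: P2 pit4 -> P1=[3,1,4,3,6,4](1) P2=[0,1,1,5,0,6](1)
Move 6: P1 pit4 -> P1=[3,1,4,3,0,5](2) P2=[1,2,2,6,0,6](1)
Move 7: P1 pit0 -> P1=[0,2,5,4,0,5](2) P2=[1,2,2,6,0,6](1)
Move 8: P1 pit3 -> P1=[0,2,5,0,1,6](3) P2=[2,2,2,6,0,6](1)

Answer: 3 1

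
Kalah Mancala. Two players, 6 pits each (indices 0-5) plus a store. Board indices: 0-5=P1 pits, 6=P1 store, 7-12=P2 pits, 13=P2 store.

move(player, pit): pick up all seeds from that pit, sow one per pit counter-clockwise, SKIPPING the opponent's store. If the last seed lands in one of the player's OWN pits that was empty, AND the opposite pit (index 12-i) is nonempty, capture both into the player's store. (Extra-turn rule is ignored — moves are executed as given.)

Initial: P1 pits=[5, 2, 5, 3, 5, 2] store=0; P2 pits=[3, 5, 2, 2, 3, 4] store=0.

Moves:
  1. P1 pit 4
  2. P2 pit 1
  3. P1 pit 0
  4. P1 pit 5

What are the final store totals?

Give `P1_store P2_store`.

Move 1: P1 pit4 -> P1=[5,2,5,3,0,3](1) P2=[4,6,3,2,3,4](0)
Move 2: P2 pit1 -> P1=[6,2,5,3,0,3](1) P2=[4,0,4,3,4,5](1)
Move 3: P1 pit0 -> P1=[0,3,6,4,1,4](2) P2=[4,0,4,3,4,5](1)
Move 4: P1 pit5 -> P1=[0,3,6,4,1,0](3) P2=[5,1,5,3,4,5](1)

Answer: 3 1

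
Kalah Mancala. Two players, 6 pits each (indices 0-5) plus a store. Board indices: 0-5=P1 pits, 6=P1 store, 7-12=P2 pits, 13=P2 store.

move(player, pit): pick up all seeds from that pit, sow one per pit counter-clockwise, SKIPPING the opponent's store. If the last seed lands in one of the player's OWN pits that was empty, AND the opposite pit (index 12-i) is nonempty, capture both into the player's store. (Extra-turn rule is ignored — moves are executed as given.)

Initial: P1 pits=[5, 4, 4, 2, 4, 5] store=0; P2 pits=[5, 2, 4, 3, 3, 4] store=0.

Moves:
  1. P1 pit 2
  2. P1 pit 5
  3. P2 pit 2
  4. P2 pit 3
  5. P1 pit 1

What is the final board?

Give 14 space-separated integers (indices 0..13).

Answer: 7 0 1 4 6 1 3 6 3 0 0 6 6 2

Derivation:
Move 1: P1 pit2 -> P1=[5,4,0,3,5,6](1) P2=[5,2,4,3,3,4](0)
Move 2: P1 pit5 -> P1=[5,4,0,3,5,0](2) P2=[6,3,5,4,4,4](0)
Move 3: P2 pit2 -> P1=[6,4,0,3,5,0](2) P2=[6,3,0,5,5,5](1)
Move 4: P2 pit3 -> P1=[7,5,0,3,5,0](2) P2=[6,3,0,0,6,6](2)
Move 5: P1 pit1 -> P1=[7,0,1,4,6,1](3) P2=[6,3,0,0,6,6](2)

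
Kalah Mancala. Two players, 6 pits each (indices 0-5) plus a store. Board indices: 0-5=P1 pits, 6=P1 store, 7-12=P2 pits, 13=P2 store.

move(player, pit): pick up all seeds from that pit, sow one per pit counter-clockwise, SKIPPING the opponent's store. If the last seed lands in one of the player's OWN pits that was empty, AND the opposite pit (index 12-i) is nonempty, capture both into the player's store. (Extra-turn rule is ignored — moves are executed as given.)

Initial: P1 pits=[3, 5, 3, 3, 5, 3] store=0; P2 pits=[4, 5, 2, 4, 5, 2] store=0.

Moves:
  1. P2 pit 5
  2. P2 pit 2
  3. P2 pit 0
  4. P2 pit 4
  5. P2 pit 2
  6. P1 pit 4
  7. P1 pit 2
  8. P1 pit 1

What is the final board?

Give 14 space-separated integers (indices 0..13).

Answer: 5 0 1 6 2 6 3 2 7 1 8 0 1 2

Derivation:
Move 1: P2 pit5 -> P1=[4,5,3,3,5,3](0) P2=[4,5,2,4,5,0](1)
Move 2: P2 pit2 -> P1=[4,5,3,3,5,3](0) P2=[4,5,0,5,6,0](1)
Move 3: P2 pit0 -> P1=[4,5,3,3,5,3](0) P2=[0,6,1,6,7,0](1)
Move 4: P2 pit4 -> P1=[5,6,4,4,6,3](0) P2=[0,6,1,6,0,1](2)
Move 5: P2 pit2 -> P1=[5,6,4,4,6,3](0) P2=[0,6,0,7,0,1](2)
Move 6: P1 pit4 -> P1=[5,6,4,4,0,4](1) P2=[1,7,1,8,0,1](2)
Move 7: P1 pit2 -> P1=[5,6,0,5,1,5](2) P2=[1,7,1,8,0,1](2)
Move 8: P1 pit1 -> P1=[5,0,1,6,2,6](3) P2=[2,7,1,8,0,1](2)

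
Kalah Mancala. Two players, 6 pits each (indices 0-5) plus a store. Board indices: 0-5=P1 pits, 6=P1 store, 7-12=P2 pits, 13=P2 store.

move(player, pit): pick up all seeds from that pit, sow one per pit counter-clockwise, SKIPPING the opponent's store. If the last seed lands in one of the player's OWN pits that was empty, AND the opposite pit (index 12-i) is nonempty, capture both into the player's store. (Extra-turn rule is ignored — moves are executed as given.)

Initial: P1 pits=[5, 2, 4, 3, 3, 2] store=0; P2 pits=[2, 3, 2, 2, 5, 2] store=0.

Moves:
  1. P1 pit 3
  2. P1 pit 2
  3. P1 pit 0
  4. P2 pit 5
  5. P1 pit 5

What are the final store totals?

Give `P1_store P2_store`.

Move 1: P1 pit3 -> P1=[5,2,4,0,4,3](1) P2=[2,3,2,2,5,2](0)
Move 2: P1 pit2 -> P1=[5,2,0,1,5,4](2) P2=[2,3,2,2,5,2](0)
Move 3: P1 pit0 -> P1=[0,3,1,2,6,5](2) P2=[2,3,2,2,5,2](0)
Move 4: P2 pit5 -> P1=[1,3,1,2,6,5](2) P2=[2,3,2,2,5,0](1)
Move 5: P1 pit5 -> P1=[1,3,1,2,6,0](3) P2=[3,4,3,3,5,0](1)

Answer: 3 1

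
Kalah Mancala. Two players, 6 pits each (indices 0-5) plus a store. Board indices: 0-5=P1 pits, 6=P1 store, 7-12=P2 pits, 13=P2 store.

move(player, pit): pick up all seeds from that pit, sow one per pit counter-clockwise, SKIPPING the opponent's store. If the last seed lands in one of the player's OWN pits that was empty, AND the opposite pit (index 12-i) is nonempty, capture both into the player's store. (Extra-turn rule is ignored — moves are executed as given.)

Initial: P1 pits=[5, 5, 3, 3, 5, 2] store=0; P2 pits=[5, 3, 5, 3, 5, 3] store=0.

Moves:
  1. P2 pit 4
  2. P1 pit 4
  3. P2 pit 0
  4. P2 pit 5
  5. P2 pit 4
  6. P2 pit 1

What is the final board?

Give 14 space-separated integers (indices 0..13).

Move 1: P2 pit4 -> P1=[6,6,4,3,5,2](0) P2=[5,3,5,3,0,4](1)
Move 2: P1 pit4 -> P1=[6,6,4,3,0,3](1) P2=[6,4,6,3,0,4](1)
Move 3: P2 pit0 -> P1=[6,6,4,3,0,3](1) P2=[0,5,7,4,1,5](2)
Move 4: P2 pit5 -> P1=[7,7,5,4,0,3](1) P2=[0,5,7,4,1,0](3)
Move 5: P2 pit4 -> P1=[0,7,5,4,0,3](1) P2=[0,5,7,4,0,0](11)
Move 6: P2 pit1 -> P1=[0,7,5,4,0,3](1) P2=[0,0,8,5,1,1](12)

Answer: 0 7 5 4 0 3 1 0 0 8 5 1 1 12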